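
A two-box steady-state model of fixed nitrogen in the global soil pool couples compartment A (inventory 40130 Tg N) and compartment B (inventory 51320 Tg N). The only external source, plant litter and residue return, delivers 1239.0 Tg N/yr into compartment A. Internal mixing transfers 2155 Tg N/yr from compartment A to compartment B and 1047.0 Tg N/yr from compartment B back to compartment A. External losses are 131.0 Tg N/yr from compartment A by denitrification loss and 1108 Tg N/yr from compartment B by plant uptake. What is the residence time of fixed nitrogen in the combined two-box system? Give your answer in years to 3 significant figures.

For the system as a whole, the A↔B exchange is internal and contributes nothing to the throughput; only the external sinks remove mass.
M_total = 40130 + 51320 = 91450 Tg N.
ΣF_external_out = 131.0 + 1108 = 1239.0 Tg N/yr.
τ = M_total / ΣF_ext = 91450 / 1239.0 = 73.81 yr.

73.8 yr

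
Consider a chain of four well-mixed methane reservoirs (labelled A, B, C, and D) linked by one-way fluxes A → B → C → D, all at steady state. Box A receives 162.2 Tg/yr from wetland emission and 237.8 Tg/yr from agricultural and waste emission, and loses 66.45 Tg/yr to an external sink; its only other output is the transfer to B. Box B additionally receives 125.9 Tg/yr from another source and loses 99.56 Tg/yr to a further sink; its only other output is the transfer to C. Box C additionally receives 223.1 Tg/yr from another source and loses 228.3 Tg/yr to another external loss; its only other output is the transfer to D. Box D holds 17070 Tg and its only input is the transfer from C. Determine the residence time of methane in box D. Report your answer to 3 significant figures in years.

48.1 yr

Box A: F(A→B) = (162.2 + 237.8) − 66.45 = 333.55 Tg/yr.
Box B: F(B→C) = (333.55 + 125.9) − 99.56 = 359.89 Tg/yr.
Box C: F(C→D) = (359.89 + 223.1) − 228.3 = 354.69 Tg/yr.
Box D throughput = its input = 354.69 Tg/yr; τ = 17070 / 354.69 = 48.13 yr.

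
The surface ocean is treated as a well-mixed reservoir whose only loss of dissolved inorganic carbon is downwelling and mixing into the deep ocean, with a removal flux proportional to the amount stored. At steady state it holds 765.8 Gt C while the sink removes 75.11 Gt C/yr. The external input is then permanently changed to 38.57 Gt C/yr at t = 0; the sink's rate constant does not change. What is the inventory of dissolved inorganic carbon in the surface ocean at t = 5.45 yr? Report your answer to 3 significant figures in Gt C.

612 Gt C

τ = M₀/F₀ = 765.8/75.11 = 10.20 yr; rate constant k = 1/τ.
New steady state M_∞ = F₁/k = F₁·τ = 38.57 × 10.20 = 393.25 Gt C.
M(t) = M_∞ + (M₀ − M_∞)·e^(−t/τ); t/τ = 5.45/10.20 = 0.5345, so e^(−t/τ) = 0.5859.
M(t) = 393.25 + 372.6 × 0.5859 = 611.54 Gt C.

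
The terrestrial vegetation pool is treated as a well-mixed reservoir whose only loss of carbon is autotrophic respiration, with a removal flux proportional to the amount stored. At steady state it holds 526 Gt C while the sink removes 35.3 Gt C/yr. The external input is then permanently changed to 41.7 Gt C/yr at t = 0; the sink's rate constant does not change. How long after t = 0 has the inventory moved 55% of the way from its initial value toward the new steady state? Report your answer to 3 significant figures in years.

τ = M₀/F₀ = 526/35.3 = 14.90 yr.
The remaining gap fraction is e^(−t/τ); 55% covered ⇒ e^(−t/τ) = 0.450.
t = −τ ln(0.450) = 14.90 × 0.7985 = 11.90 yr.

11.9 yr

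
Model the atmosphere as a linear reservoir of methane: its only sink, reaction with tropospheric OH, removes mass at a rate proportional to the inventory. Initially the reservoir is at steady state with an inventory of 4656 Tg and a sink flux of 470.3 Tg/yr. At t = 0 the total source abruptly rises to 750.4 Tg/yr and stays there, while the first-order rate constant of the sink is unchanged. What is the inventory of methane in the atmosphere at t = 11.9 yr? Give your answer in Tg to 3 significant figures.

The sink rate constant is k = F₀/M₀ = 470.3/4656 = 0.1010 yr⁻¹.
Solving dM/dt = F₁ − kM with M(0) = M₀ gives M(t) = F₁/k + (M₀ − F₁/k)·e^(−kt).
F₁/k = 750.4/0.1010 = 7429.0 Tg; kt = 0.1010 × 11.9 = 1.202, e^(−kt) = 0.3006.
M(11.9) = 7429.0 + (4656 − 7429.0) × 0.3006 = 7429.0 − 833.5 = 6595.5 Tg.

6600 Tg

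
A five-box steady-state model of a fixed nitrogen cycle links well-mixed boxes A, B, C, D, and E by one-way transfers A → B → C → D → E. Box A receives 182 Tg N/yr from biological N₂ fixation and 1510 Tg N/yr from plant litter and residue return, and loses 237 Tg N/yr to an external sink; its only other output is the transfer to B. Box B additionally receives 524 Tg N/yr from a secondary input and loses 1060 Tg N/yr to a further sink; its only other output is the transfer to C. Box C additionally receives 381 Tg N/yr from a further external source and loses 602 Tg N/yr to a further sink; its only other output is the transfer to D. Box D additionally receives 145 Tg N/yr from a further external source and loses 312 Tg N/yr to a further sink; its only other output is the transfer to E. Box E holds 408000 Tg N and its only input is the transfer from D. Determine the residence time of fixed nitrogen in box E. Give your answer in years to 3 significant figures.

Box A: F(A→B) = (182 + 1510) − 237 = 1455.0 Tg N/yr.
Box B: F(B→C) = (1455.0 + 524) − 1060 = 919.00 Tg N/yr.
Box C: F(C→D) = (919.00 + 381) − 602 = 698.00 Tg N/yr.
Box D: F(D→E) = (698.00 + 145) − 312 = 531.00 Tg N/yr.
Box E throughput = its input = 531.00 Tg N/yr; τ = 408000 / 531.00 = 768.4 yr.

768 yr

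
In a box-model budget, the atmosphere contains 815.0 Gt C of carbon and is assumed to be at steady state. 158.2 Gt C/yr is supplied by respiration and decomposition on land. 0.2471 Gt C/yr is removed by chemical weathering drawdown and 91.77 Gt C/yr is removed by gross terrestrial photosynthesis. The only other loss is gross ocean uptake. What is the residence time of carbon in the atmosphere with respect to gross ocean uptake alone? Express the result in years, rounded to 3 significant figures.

At steady state ΣF_in = ΣF_out.
ΣF_in = 158.20 Gt C/yr.
Gross ocean uptake flux = ΣF_in − (0.2471 + 91.77) = 158.20 − 92.02 = 66.18 Gt C/yr.
τ = M / F = 815.0 / 66.18 = 12.31 yr.

12.3 yr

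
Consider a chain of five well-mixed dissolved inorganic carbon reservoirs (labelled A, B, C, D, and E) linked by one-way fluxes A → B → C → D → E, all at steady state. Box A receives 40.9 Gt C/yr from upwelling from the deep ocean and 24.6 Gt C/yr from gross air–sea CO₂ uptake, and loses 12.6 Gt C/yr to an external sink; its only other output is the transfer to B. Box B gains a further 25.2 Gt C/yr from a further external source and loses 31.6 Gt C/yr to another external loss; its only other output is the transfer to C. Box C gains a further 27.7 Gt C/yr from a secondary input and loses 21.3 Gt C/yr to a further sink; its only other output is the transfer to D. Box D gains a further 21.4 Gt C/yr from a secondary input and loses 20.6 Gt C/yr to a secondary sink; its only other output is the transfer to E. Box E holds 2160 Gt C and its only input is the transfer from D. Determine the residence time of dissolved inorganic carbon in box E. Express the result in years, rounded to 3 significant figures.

Box A: F(A→B) = (40.9 + 24.6) − 12.6 = 52.900 Gt C/yr.
Box B: F(B→C) = (52.900 + 25.2) − 31.6 = 46.500 Gt C/yr.
Box C: F(C→D) = (46.500 + 27.7) − 21.3 = 52.900 Gt C/yr.
Box D: F(D→E) = (52.900 + 21.4) − 20.6 = 53.700 Gt C/yr.
Box E throughput = its input = 53.700 Gt C/yr; τ = 2160 / 53.700 = 40.22 yr.

40.2 yr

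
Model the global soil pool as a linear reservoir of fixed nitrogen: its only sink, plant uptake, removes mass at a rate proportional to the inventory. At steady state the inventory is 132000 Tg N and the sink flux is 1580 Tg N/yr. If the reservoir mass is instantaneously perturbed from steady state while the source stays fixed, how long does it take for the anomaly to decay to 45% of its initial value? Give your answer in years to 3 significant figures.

For a linear reservoir the anomaly decays as exp(−t/τ) with τ = M/F = 132000/1580 = 83.54 yr.
exp(−t/τ) = 0.45 ⇒ t = −τ ln(0.45) = 83.54 × 0.7985 = 66.71 yr.

66.7 yr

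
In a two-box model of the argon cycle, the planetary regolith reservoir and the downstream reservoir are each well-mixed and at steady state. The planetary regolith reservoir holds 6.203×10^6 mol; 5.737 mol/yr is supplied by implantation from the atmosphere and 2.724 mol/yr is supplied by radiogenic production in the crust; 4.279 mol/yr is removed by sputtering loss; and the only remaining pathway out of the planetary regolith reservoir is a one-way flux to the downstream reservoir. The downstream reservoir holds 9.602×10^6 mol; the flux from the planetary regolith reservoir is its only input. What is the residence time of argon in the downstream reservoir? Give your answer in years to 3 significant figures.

2.30×10^6 yr

Balance the planetary regolith reservoir: ΣF_in = 5.737 + 2.724 = 8.4610 mol/yr.
Flux to the downstream reservoir = ΣF_in − (4.279) = 4.1820 mol/yr.
At steady state the output of the downstream reservoir equals its input, 4.1820 mol/yr.
τ = M / F = 9.602×10^6 / 4.1820 = 2.296×10^6 yr.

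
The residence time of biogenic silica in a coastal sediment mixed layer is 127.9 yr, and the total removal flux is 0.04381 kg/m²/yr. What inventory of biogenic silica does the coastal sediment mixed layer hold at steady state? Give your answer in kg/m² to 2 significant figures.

5.6 kg/m²

τ = M/F ⇒ M = τ × F = 127.9 × 0.04381 = 5.603 kg/m².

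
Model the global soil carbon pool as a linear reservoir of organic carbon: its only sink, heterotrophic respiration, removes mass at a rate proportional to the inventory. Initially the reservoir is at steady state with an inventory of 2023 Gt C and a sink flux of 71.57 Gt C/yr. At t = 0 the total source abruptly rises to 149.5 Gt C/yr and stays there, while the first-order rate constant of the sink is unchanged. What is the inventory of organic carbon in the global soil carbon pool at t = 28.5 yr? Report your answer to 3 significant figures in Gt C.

3420 Gt C

Residence time τ = M₀/F₀ = 28.27 yr. The eventual steady state is M_∞ = M₀·(F₁/F₀) = 2023 × 149.5/71.57 = 4225.8 Gt C.
The anomaly ΔM(t) = M(t) − M_∞ decays as ΔM₀·e^(−t/τ) with ΔM₀ = 2023 − 4225.8 = −2203 Gt C.
At t = 28.5 yr, e^(−t/τ) = e^(−1.008) = 0.3648, so ΔM = −803.7 Gt C and M = 4225.8 − 803.7 = 3422.1 Gt C.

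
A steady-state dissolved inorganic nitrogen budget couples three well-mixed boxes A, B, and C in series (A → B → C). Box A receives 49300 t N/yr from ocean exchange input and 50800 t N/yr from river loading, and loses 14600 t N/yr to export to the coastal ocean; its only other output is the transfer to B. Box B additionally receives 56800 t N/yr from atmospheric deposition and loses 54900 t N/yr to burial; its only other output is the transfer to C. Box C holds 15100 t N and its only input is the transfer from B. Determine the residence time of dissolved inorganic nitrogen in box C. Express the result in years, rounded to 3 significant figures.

Box A: F(A→B) = (49300 + 50800) − 14600 = 85500 t N/yr.
Box B: F(B→C) = (85500 + 56800) − 54900 = 87400 t N/yr.
Box C throughput = its input = 87400 t N/yr; τ = 15100 / 87400 = 0.1728 yr.

0.173 yr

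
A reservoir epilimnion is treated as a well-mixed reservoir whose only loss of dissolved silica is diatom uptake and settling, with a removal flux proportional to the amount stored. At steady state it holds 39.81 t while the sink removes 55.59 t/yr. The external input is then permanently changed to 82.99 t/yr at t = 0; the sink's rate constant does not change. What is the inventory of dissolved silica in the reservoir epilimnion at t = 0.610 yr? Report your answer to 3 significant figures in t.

51.1 t

The sink rate constant is k = F₀/M₀ = 55.59/39.81 = 1.396 yr⁻¹.
Solving dM/dt = F₁ − kM with M(0) = M₀ gives M(t) = F₁/k + (M₀ − F₁/k)·e^(−kt).
F₁/k = 82.99/1.396 = 59.432 t; kt = 1.396 × 0.610 = 0.8518, e^(−kt) = 0.4266.
M(0.610) = 59.432 + (39.81 − 59.432) × 0.4266 = 59.432 − 8.372 = 51.060 t.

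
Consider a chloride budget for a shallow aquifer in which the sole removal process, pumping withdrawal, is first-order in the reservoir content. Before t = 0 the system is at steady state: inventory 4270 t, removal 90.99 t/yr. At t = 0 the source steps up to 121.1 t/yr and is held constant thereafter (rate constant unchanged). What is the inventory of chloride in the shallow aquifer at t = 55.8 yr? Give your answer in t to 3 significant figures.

5250 t

τ = M₀/F₀ = 4270/90.99 = 46.93 yr; rate constant k = 1/τ.
New steady state M_∞ = F₁/k = F₁·τ = 121.1 × 46.93 = 5683.0 t.
M(t) = M_∞ + (M₀ − M_∞)·e^(−t/τ); t/τ = 55.8/46.93 = 1.189, so e^(−t/τ) = 0.3045.
M(t) = 5683.0 − 1413 × 0.3045 = 5252.7 t.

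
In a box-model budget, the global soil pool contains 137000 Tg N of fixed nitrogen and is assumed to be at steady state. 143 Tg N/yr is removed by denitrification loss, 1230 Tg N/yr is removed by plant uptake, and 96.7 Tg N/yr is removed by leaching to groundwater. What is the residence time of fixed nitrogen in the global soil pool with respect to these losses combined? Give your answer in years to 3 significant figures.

93.2 yr

Total removal = 143.0 + 1230 + 96.70 = 1469.7 Tg N/yr.
τ = M / ΣF_out = 137000 / 1469.7 = 93.22 yr.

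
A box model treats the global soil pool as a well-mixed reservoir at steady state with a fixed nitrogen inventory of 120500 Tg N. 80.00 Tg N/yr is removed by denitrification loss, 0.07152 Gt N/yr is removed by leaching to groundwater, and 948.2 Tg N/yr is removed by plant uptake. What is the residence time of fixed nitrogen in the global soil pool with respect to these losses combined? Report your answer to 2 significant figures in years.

Convert the leaching to groundwater flux: 0.07152 Gt N/yr = 71.52 Tg N/yr.
Total removal = 80.00 + 71.52 + 948.2 = 1099.7 Tg N/yr.
τ = M / ΣF_out = 120500 / 1099.7 = 109.6 yr.

110 yr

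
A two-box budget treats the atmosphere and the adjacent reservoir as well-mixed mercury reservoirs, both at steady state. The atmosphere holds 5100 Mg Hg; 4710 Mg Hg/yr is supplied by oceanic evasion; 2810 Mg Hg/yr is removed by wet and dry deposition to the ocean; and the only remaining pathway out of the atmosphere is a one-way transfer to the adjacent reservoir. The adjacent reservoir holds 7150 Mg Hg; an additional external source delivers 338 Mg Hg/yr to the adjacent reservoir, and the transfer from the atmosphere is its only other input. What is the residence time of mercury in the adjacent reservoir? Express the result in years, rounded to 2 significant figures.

3.2 yr

Balance the atmosphere: ΣF_in = 4710.0 Mg Hg/yr.
Transfer to the adjacent reservoir = ΣF_in − (2810) = 1900.0 Mg Hg/yr.
Total input to the adjacent reservoir = 1900.0 + 338 = 2238.0 Mg Hg/yr; at steady state this equals its total output.
τ = M / F = 7150 / 2238.0 = 3.195 yr.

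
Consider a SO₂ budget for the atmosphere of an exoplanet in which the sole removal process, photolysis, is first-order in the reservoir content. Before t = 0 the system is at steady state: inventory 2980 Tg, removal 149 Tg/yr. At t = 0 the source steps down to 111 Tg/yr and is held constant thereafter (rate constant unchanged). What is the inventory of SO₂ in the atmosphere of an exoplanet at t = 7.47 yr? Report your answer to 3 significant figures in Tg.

2740 Tg

Residence time τ = M₀/F₀ = 20.00 yr. The eventual steady state is M_∞ = M₀·(F₁/F₀) = 2980 × 111/149 = 2220.0 Tg.
The anomaly ΔM(t) = M(t) − M_∞ decays as ΔM₀·e^(−t/τ) with ΔM₀ = 2980 − 2220.0 = 760.0 Tg.
At t = 7.47 yr, e^(−t/τ) = e^(−0.3735) = 0.6883, so ΔM = 523.1 Tg and M = 2220.0 + 523.1 = 2743.1 Tg.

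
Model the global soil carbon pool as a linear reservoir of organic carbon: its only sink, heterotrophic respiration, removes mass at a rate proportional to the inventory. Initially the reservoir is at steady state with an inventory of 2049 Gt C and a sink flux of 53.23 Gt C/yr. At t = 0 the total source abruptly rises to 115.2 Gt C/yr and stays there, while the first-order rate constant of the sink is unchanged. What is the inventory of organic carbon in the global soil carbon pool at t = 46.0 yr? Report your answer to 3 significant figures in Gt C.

3710 Gt C

Residence time τ = M₀/F₀ = 38.49 yr. The eventual steady state is M_∞ = M₀·(F₁/F₀) = 2049 × 115.2/53.23 = 4434.4 Gt C.
The anomaly ΔM(t) = M(t) − M_∞ decays as ΔM₀·e^(−t/τ) with ΔM₀ = 2049 − 4434.4 = −2385 Gt C.
At t = 46.0 yr, e^(−t/τ) = e^(−1.195) = 0.3027, so ΔM = −722.1 Gt C and M = 4434.4 − 722.1 = 3712.4 Gt C.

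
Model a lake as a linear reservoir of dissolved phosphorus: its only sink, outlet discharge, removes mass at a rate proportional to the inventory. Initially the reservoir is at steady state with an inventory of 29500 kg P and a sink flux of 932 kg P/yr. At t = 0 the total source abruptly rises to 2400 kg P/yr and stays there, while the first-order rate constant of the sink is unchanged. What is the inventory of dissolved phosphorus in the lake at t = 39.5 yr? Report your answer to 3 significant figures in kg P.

Residence time τ = M₀/F₀ = 31.65 yr. The eventual steady state is M_∞ = M₀·(F₁/F₀) = 29500 × 2400/932 = 75966 kg P.
The anomaly ΔM(t) = M(t) − M_∞ decays as ΔM₀·e^(−t/τ) with ΔM₀ = 29500 − 75966 = −46470 kg P.
At t = 39.5 yr, e^(−t/τ) = e^(−1.248) = 0.2871, so ΔM = −13340 kg P and M = 75966 − 13340 = 62625 kg P.

62600 kg P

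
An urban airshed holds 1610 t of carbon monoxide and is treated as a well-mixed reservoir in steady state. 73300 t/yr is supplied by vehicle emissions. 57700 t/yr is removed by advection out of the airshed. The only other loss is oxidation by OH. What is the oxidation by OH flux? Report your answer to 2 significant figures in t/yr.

16000 t/yr

At steady state ΣF_in = ΣF_out.
ΣF_in = 73300 t/yr.
Oxidation by OH flux = ΣF_in − (57700) = 73300 − 57700 = 15600 t/yr.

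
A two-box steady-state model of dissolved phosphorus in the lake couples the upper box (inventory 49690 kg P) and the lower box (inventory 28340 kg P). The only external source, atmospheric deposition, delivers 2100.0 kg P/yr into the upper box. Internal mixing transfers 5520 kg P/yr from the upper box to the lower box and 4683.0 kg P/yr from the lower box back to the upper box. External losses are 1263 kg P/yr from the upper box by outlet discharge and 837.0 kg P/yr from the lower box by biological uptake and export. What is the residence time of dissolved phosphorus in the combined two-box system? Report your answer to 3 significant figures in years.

Residence time in the combined system uses the total inventory and the total *external* removal — internal exchanges between the two boxes cancel.
M_total = 49690 + 28340 = 78030 kg P.
ΣF_external_out = 1263 + 837.0 = 2100.0 kg P/yr.
τ = M_total / ΣF_ext = 78030 / 2100.0 = 37.16 yr.

37.2 yr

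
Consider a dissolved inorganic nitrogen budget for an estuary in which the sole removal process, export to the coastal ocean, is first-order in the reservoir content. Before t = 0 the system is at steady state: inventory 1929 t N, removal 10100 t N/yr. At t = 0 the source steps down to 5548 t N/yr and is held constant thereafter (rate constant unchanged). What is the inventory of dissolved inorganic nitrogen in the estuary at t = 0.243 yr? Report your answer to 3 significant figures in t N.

1300 t N

Residence time τ = M₀/F₀ = 0.1910 yr. The eventual steady state is M_∞ = M₀·(F₁/F₀) = 1929 × 5548/10100 = 1059.6 t N.
The anomaly ΔM(t) = M(t) − M_∞ decays as ΔM₀·e^(−t/τ) with ΔM₀ = 1929 − 1059.6 = 869.4 t N.
At t = 0.243 yr, e^(−t/τ) = e^(−1.272) = 0.2802, so ΔM = 243.6 t N and M = 1059.6 + 243.6 = 1303.2 t N.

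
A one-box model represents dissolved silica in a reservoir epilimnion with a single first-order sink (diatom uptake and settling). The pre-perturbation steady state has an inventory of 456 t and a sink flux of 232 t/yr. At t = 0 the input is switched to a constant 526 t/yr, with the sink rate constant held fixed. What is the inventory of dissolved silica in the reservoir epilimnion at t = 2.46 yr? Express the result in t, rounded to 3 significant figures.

Residence time τ = M₀/F₀ = 1.966 yr. The eventual steady state is M_∞ = M₀·(F₁/F₀) = 456 × 526/232 = 1033.9 t.
The anomaly ΔM(t) = M(t) − M_∞ decays as ΔM₀·e^(−t/τ) with ΔM₀ = 456 − 1033.9 = −577.9 t.
At t = 2.46 yr, e^(−t/τ) = e^(−1.252) = 0.2861, so ΔM = −165.3 t and M = 1033.9 − 165.3 = 868.56 t.

869 t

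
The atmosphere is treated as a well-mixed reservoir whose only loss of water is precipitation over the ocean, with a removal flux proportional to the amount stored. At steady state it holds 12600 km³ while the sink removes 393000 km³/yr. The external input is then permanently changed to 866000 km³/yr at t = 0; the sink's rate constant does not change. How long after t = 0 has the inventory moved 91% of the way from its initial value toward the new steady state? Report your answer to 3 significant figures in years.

τ = M₀/F₀ = 12600/393000 = 0.03206 yr.
The remaining gap fraction is e^(−t/τ); 91% covered ⇒ e^(−t/τ) = 0.0900.
t = −τ ln(0.0900) = 0.03206 × 2.408 = 0.07720 yr.

0.0772 yr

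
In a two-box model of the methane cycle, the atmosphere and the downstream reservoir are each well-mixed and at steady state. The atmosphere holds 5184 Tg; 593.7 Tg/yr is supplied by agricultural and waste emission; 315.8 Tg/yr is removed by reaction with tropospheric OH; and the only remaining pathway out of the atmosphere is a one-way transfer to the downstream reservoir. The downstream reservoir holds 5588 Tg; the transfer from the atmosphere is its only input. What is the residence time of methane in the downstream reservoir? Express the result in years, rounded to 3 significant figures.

Balance the atmosphere: ΣF_in = 593.70 Tg/yr.
Transfer to the downstream reservoir = ΣF_in − (315.8) = 277.90 Tg/yr.
At steady state the output of the downstream reservoir equals its input, 277.90 Tg/yr.
τ = M / F = 5588 / 277.90 = 20.11 yr.

20.1 yr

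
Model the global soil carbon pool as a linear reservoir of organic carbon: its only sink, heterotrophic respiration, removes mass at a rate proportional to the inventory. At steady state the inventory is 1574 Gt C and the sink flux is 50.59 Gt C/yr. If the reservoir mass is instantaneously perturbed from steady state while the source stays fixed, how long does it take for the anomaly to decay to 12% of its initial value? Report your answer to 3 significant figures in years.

For a linear reservoir the anomaly decays as exp(−t/τ) with τ = M/F = 1574/50.59 = 31.11 yr.
exp(−t/τ) = 0.12 ⇒ t = −τ ln(0.12) = 31.11 × 2.120 = 65.97 yr.

66.0 yr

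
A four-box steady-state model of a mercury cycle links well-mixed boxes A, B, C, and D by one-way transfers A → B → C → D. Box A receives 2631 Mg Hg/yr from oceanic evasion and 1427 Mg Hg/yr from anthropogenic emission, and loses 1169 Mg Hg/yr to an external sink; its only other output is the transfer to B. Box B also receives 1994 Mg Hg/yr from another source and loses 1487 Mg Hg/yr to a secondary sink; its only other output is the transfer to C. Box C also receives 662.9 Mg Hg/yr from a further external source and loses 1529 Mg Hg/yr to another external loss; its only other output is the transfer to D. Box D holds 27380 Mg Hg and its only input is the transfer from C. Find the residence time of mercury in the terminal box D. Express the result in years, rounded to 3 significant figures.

10.8 yr

Box A: F(A→B) = (2631 + 1427) − 1169 = 2889.0 Mg Hg/yr.
Box B: F(B→C) = (2889.0 + 1994) − 1487 = 3396.0 Mg Hg/yr.
Box C: F(C→D) = (3396.0 + 662.9) − 1529 = 2529.9 Mg Hg/yr.
Box D throughput = its input = 2529.9 Mg Hg/yr; τ = 27380 / 2529.9 = 10.82 yr.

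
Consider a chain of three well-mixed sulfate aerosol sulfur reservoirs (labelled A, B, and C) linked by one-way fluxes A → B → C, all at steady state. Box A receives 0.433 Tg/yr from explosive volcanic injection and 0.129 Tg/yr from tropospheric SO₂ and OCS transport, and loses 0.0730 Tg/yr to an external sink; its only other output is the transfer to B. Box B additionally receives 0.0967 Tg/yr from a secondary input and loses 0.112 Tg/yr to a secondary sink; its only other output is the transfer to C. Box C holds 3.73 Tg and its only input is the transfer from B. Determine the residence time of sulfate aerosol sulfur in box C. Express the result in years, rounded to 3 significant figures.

7.87 yr

Box A: F(A→B) = (0.433 + 0.129) − 0.0730 = 0.48900 Tg/yr.
Box B: F(B→C) = (0.48900 + 0.0967) − 0.112 = 0.47370 Tg/yr.
Box C throughput = its input = 0.47370 Tg/yr; τ = 3.73 / 0.47370 = 7.874 yr.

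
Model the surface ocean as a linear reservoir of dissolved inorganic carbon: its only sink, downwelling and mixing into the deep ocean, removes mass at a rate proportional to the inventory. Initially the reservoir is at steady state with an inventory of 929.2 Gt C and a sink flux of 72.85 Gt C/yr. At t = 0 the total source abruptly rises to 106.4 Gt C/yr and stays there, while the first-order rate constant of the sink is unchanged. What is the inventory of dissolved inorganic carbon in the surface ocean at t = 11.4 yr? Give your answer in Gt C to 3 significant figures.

1180 Gt C

τ = M₀/F₀ = 929.2/72.85 = 12.75 yr; rate constant k = 1/τ.
New steady state M_∞ = F₁/k = F₁·τ = 106.4 × 12.75 = 1357.1 Gt C.
M(t) = M_∞ + (M₀ − M_∞)·e^(−t/τ); t/τ = 11.4/12.75 = 0.8938, so e^(−t/τ) = 0.4091.
M(t) = 1357.1 − 427.9 × 0.4091 = 1182.1 Gt C.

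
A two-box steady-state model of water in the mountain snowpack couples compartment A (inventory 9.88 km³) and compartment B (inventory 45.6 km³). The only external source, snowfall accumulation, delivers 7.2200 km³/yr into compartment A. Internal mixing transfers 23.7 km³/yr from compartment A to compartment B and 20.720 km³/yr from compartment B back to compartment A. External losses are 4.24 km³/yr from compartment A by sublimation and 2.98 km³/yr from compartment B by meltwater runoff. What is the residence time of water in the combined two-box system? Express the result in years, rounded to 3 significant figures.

7.68 yr

Treat the two boxes together as one reservoir: the mixing fluxes between them are internal recycling, so τ = ΣM / Σ(external losses).
M_total = 9.88 + 45.6 = 55.480 km³.
ΣF_external_out = 4.24 + 2.98 = 7.2200 km³/yr.
τ = M_total / ΣF_ext = 55.480 / 7.2200 = 7.684 yr.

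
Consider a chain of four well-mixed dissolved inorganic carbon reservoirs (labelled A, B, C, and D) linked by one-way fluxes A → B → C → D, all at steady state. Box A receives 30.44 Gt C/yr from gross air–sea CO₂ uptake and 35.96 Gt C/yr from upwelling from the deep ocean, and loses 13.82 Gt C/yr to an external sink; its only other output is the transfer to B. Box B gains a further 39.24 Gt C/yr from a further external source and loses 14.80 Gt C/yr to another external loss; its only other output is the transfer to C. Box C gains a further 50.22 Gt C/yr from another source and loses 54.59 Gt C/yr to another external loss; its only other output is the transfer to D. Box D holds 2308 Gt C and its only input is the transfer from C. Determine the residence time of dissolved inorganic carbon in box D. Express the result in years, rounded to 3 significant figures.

Box A: F(A→B) = (30.44 + 35.96) − 13.82 = 52.580 Gt C/yr.
Box B: F(B→C) = (52.580 + 39.24) − 14.80 = 77.020 Gt C/yr.
Box C: F(C→D) = (77.020 + 50.22) − 54.59 = 72.650 Gt C/yr.
Box D throughput = its input = 72.650 Gt C/yr; τ = 2308 / 72.650 = 31.77 yr.

31.8 yr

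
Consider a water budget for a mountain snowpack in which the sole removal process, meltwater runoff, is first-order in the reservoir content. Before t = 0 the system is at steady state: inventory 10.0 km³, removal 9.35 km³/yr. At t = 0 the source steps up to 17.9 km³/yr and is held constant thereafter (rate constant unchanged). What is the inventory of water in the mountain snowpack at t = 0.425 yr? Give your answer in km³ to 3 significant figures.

13.0 km³

Residence time τ = M₀/F₀ = 1.070 yr. The eventual steady state is M_∞ = M₀·(F₁/F₀) = 10.0 × 17.9/9.35 = 19.144 km³.
The anomaly ΔM(t) = M(t) − M_∞ decays as ΔM₀·e^(−t/τ) with ΔM₀ = 10.0 − 19.144 = −9.144 km³.
At t = 0.425 yr, e^(−t/τ) = e^(−0.3974) = 0.6721, so ΔM = −6.146 km³ and M = 19.144 − 6.146 = 12.999 km³.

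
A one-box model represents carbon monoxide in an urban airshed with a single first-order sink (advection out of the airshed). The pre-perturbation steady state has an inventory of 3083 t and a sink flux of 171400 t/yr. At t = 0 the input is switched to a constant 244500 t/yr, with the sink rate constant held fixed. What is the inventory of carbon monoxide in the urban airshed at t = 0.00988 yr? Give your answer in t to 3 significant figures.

Residence time τ = M₀/F₀ = 0.01799 yr. The eventual steady state is M_∞ = M₀·(F₁/F₀) = 3083 × 244500/171400 = 4397.9 t.
The anomaly ΔM(t) = M(t) − M_∞ decays as ΔM₀·e^(−t/τ) with ΔM₀ = 3083 − 4397.9 = −1315 t.
At t = 0.00988 yr, e^(−t/τ) = e^(−0.5493) = 0.5774, so ΔM = −759.2 t and M = 4397.9 − 759.2 = 3638.7 t.

3640 t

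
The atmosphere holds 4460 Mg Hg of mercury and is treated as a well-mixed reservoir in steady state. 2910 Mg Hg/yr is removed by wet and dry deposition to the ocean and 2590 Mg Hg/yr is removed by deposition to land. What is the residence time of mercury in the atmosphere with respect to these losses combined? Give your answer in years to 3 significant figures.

0.811 yr

Total removal = 2910 + 2590 = 5500.0 Mg Hg/yr.
τ = M / ΣF_out = 4460 / 5500.0 = 0.8109 yr.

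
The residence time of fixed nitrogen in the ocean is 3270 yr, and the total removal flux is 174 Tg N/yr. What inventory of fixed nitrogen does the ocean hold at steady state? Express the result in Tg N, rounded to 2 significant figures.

570000 Tg N

τ = M/F ⇒ M = τ × F = 3270 × 174 = 569000 Tg N.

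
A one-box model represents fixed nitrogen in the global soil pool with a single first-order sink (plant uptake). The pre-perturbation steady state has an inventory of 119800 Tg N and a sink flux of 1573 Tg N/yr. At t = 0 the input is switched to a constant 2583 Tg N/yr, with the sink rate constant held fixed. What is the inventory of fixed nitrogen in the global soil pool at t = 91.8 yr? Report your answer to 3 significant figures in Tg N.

The sink rate constant is k = F₀/M₀ = 1573/119800 = 0.01313 yr⁻¹.
Solving dM/dt = F₁ − kM with M(0) = M₀ gives M(t) = F₁/k + (M₀ − F₁/k)·e^(−kt).
F₁/k = 2583/0.01313 = 196720 Tg N; kt = 0.01313 × 91.8 = 1.205, e^(−kt) = 0.2996.
M(91.8) = 196720 + (119800 − 196720) × 0.2996 = 196720 − 23040 = 173680 Tg N.

174000 Tg N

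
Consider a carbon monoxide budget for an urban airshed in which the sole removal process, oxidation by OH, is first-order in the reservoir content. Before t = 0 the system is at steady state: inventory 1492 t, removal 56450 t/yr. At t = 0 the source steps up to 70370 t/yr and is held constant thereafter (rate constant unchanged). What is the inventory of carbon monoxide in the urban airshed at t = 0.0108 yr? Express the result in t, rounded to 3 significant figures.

1620 t

τ = M₀/F₀ = 1492/56450 = 0.02643 yr; rate constant k = 1/τ.
New steady state M_∞ = F₁/k = F₁·τ = 70370 × 0.02643 = 1859.9 t.
M(t) = M_∞ + (M₀ − M_∞)·e^(−t/τ); t/τ = 0.0108/0.02643 = 0.4086, so e^(−t/τ) = 0.6646.
M(t) = 1859.9 − 367.9 × 0.6646 = 1615.4 t.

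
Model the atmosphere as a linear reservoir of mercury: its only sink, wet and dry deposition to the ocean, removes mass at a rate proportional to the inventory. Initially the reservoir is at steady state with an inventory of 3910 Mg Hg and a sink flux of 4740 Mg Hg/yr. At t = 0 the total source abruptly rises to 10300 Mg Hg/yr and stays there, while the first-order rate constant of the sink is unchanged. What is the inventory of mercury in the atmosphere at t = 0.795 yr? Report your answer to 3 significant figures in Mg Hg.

Residence time τ = M₀/F₀ = 0.8249 yr. The eventual steady state is M_∞ = M₀·(F₁/F₀) = 3910 × 10300/4740 = 8496.4 Mg Hg.
The anomaly ΔM(t) = M(t) − M_∞ decays as ΔM₀·e^(−t/τ) with ΔM₀ = 3910 − 8496.4 = −4586 Mg Hg.
At t = 0.795 yr, e^(−t/τ) = e^(−0.9638) = 0.3815, so ΔM = −1750 Mg Hg and M = 8496.4 − 1750 = 6746.9 Mg Hg.

6750 Mg Hg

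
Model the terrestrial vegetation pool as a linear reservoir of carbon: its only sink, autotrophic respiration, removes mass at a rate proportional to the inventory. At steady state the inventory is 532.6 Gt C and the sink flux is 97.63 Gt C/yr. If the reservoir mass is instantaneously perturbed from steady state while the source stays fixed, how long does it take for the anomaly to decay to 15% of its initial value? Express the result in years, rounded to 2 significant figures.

For a linear reservoir the anomaly decays as exp(−t/τ) with τ = M/F = 532.6/97.63 = 5.455 yr.
exp(−t/τ) = 0.15 ⇒ t = −τ ln(0.15) = 5.455 × 1.897 = 10.35 yr.

10 yr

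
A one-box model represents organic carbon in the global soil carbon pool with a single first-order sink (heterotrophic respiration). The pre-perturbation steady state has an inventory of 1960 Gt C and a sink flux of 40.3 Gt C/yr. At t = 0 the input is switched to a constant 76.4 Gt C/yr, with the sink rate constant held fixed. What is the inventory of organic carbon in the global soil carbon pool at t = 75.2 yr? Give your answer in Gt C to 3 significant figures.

3340 Gt C

Residence time τ = M₀/F₀ = 48.64 yr. The eventual steady state is M_∞ = M₀·(F₁/F₀) = 1960 × 76.4/40.3 = 3715.7 Gt C.
The anomaly ΔM(t) = M(t) − M_∞ decays as ΔM₀·e^(−t/τ) with ΔM₀ = 1960 − 3715.7 = −1756 Gt C.
At t = 75.2 yr, e^(−t/τ) = e^(−1.546) = 0.2131, so ΔM = −374.1 Gt C and M = 3715.7 − 374.1 = 3341.7 Gt C.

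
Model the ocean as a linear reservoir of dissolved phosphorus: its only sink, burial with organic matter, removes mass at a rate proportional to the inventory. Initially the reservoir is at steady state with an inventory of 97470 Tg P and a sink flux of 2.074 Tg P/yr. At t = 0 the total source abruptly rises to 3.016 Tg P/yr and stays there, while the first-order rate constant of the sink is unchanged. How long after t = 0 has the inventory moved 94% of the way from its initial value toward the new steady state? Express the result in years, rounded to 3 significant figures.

132000 yr

τ = M₀/F₀ = 97470/2.074 = 47000 yr.
The remaining gap fraction is e^(−t/τ); 94% covered ⇒ e^(−t/τ) = 0.0600.
t = −τ ln(0.0600) = 47000 × 2.813 = 132200 yr.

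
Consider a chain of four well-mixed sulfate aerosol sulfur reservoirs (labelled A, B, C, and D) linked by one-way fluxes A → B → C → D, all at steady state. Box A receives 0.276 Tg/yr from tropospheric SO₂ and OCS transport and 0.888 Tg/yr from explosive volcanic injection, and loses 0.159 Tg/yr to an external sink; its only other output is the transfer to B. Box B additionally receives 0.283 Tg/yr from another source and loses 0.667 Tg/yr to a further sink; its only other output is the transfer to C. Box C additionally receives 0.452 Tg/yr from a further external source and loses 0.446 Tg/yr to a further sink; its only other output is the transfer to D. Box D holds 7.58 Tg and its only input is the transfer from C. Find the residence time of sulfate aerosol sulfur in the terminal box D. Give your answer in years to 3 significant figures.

Box A: F(A→B) = (0.276 + 0.888) − 0.159 = 1.0050 Tg/yr.
Box B: F(B→C) = (1.0050 + 0.283) − 0.667 = 0.62100 Tg/yr.
Box C: F(C→D) = (0.62100 + 0.452) − 0.446 = 0.62700 Tg/yr.
Box D throughput = its input = 0.62700 Tg/yr; τ = 7.58 / 0.62700 = 12.09 yr.

12.1 yr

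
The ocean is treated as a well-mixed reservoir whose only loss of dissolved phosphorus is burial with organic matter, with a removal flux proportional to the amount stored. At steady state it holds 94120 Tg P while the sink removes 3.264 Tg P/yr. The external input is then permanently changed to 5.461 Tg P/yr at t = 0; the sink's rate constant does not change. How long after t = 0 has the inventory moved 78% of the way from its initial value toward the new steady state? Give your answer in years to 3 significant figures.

43700 yr

τ = M₀/F₀ = 94120/3.264 = 28840 yr.
The remaining gap fraction is e^(−t/τ); 78% covered ⇒ e^(−t/τ) = 0.220.
t = −τ ln(0.220) = 28840 × 1.514 = 43660 yr.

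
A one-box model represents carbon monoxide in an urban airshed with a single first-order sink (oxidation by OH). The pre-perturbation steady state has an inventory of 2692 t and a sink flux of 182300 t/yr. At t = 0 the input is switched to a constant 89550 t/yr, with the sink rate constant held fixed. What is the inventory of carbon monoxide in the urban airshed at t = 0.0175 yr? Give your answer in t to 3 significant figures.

1740 t

τ = M₀/F₀ = 2692/182300 = 0.01477 yr; rate constant k = 1/τ.
New steady state M_∞ = F₁/k = F₁·τ = 89550 × 0.01477 = 1322.4 t.
M(t) = M_∞ + (M₀ − M_∞)·e^(−t/τ); t/τ = 0.0175/0.01477 = 1.185, so e^(−t/τ) = 0.3057.
M(t) = 1322.4 + 1370 × 0.3057 = 1741.1 t.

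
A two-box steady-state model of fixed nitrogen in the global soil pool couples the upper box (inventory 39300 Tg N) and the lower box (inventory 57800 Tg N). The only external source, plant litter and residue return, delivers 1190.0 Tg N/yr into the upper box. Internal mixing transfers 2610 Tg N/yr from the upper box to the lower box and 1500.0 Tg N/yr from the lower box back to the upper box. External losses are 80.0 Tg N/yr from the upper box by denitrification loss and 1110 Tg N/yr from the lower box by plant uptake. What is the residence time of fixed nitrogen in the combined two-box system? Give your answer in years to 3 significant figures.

Residence time in the combined system uses the total inventory and the total *external* removal — internal exchanges between the two boxes cancel.
M_total = 39300 + 57800 = 97100 Tg N.
ΣF_external_out = 80.0 + 1110 = 1190.0 Tg N/yr.
τ = M_total / ΣF_ext = 97100 / 1190.0 = 81.60 yr.

81.6 yr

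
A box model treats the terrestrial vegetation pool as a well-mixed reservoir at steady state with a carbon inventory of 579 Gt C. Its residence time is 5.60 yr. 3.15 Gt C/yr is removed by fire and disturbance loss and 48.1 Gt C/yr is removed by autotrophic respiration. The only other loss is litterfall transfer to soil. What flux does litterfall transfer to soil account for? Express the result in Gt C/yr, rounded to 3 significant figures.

52.1 Gt C/yr

Total removal F = M/τ = 579 / 5.60 = 103.4 Gt C/yr.
Litterfall transfer to soil = F − (3.15 + 48.1) = 103.4 − 51.25 = 52.14 Gt C/yr.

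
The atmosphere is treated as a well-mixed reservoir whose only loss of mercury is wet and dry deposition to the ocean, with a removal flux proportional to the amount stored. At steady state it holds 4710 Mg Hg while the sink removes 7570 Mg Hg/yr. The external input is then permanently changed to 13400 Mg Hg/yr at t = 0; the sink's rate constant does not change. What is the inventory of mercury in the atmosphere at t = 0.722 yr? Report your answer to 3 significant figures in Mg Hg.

7200 Mg Hg

τ = M₀/F₀ = 4710/7570 = 0.6222 yr; rate constant k = 1/τ.
New steady state M_∞ = F₁/k = F₁·τ = 13400 × 0.6222 = 8337.4 Mg Hg.
M(t) = M_∞ + (M₀ − M_∞)·e^(−t/τ); t/τ = 0.722/0.6222 = 1.160, so e^(−t/τ) = 0.3134.
M(t) = 8337.4 − 3627 × 0.3134 = 7200.7 Mg Hg.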